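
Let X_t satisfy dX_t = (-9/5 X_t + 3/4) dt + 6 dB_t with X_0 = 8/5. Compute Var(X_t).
Var(X_t) = 10 - 10*exp(-18*t/5)

The variance V(t) = Var(X_t) satisfies V'(t) = 2 a V(t) + c^2 with V(0) = 0 (drift coefficient is linear in X, diffusion is constant). With a = -9/5, c = 6, the solution is
  V(t) = (c^2 / (2 a)) * (exp(2 a t) - 1)
       = (6^2 / (2*(-9/5))) * (exp((-18/5) t) - 1)
       = 10 - 10*exp(-18*t/5).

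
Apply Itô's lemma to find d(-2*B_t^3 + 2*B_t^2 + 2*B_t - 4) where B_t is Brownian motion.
d(-2*B_t^3 + 2*B_t^2 + 2*B_t - 4) = (2 - 6*B_t) dt + (-6*B_t^2 + 4*B_t + 2) dB_t

Itô's formula for f(B_t) gives d f(B_t) = f'(B_t) dB_t + (1/2) f''(B_t) dt. Compute derivatives of f(x) = -2*x^3 + 2*x^2 + 2*x - 4:
  f'(x)  = -6*x^2 + 4*x + 2
  f''(x) = 4 - 12*x
Substitute x = B_t and multiply the f'' term by 1/2:
  drift     = (1/2) * (4 - 12*x) evaluated at B_t = 2 - 6*B_t
  diffusion = (-6*x^2 + 4*x + 2) evaluated at B_t = -6*B_t^2 + 4*B_t + 2
Therefore d(-2*B_t^3 + 2*B_t^2 + 2*B_t - 4) = (2 - 6*B_t) dt + (-6*B_t^2 + 4*B_t + 2) dB_t.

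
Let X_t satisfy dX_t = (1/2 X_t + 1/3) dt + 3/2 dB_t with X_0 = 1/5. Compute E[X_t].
E[X_t] = 13*exp(t/2)/15 - 2/3

Taking expectations and using E[dB_t] = 0, the mean m(t) = E[X_t] satisfies the ODE m'(t) = a m(t) + b with m(0) = x_0. With a = 1/2, b = 1/3, x_0 = 1/5, the solution is
  m(t) = x_0 * exp(a t) + (b/a) * (exp(a t) - 1)
       = (1/5) * exp((1/2) t) + ((1/3)/(1/2)) * (exp((1/2) t) - 1)
       = 13*exp(t/2)/15 - 2/3.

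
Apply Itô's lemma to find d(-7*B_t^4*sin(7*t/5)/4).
d(-7*B_t^4*sin(7*t/5)/4) = (-7*B_t^2*(7*B_t^2*cos(7*t/5) + 30*sin(7*t/5))/20) dt + (-7*B_t^3*sin(7*t/5)) dB_t

Itô's formula for f(t, x): d f(t, B_t) = (f_t + (1/2) f_xx) dt + f_x dB_t. Compute partials of f(t, x) = -7*x^4*sin(7*t/5)/4:
  f_t(t,x)  = -49*x^4*cos(7*t/5)/20
  f_x(t,x)  = -7*x^3*sin(7*t/5)
  f_xx(t,x) = -21*x^2*sin(7*t/5)
Assemble drift = f_t + (1/2) f_xx = -7*x^2*(7*x^2*cos(7*t/5) + 30*sin(7*t/5))/20 and diffusion = f_x = -7*x^3*sin(7*t/5). Substituting x = B_t:
  d(-7*B_t^4*sin(7*t/5)/4) = (-7*B_t^2*(7*B_t^2*cos(7*t/5) + 30*sin(7*t/5))/20) dt + (-7*B_t^3*sin(7*t/5)) dB_t.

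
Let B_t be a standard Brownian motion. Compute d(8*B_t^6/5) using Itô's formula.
d(8*B_t^6/5) = (24*B_t^4) dt + (48*B_t^5/5) dB_t

Itô's formula for f(B_t) gives d f(B_t) = f'(B_t) dB_t + (1/2) f''(B_t) dt. Compute derivatives of f(x) = 8*x^6/5:
  f'(x)  = 48*x^5/5
  f''(x) = 48*x^4
Substitute x = B_t and multiply the f'' term by 1/2:
  drift     = (1/2) * (48*x^4) evaluated at B_t = 24*B_t^4
  diffusion = (48*x^5/5) evaluated at B_t = 48*B_t^5/5
Therefore d(8*B_t^6/5) = (24*B_t^4) dt + (48*B_t^5/5) dB_t.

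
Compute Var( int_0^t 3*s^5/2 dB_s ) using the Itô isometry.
Var = 9*t^11/44

The Itô integral of a deterministic integrand f(s) has mean 0 because each increment f(s) * (B_{s+ds} - B_s) has mean 0. By the Itô isometry:
  Var( int_0^t f(s) dB_s ) = E[ (int_0^t f(s) dB_s)^2 ] = int_0^t f(s)^2 ds.
Here f(s) = 3*s^5/2, so f(s)^2 = 9*s^10/4. Integrate:
  int_0^t (9*s^10/4) ds = 9*t^11/44.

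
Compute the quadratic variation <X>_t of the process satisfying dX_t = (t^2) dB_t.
<X>_t = t^5/5

For an Itô process dX_t = a(t) dt + b(t) dB_t, the quadratic variation is <X>_t = int_0^t b(s)^2 ds (the drift term does not contribute). Here b(s) = s^2, so
  b(s)^2 = s^4.
Integrating from 0 to t:
  <X>_t = int_0^t (s^4) ds = t^5/5.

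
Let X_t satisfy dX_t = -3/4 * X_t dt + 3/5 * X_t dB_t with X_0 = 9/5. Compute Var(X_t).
Var(X_t) = (81*exp(9*t/25) - 81)*exp(-3*t/2)/25

For GBM dX = mu X dt + sigma X dB with X_0 = x_0, apply Itô to Y = log X: dY = (mu - sigma^2/2) dt + sigma dB, so Y_t = log(x_0) + (mu - sigma^2/2) t + sigma B_t and hence X_t = x_0 * exp((mu - sigma^2/2) t + sigma B_t).
With mu = -3/4, sigma = 3/5, x_0 = 9/5, this gives:
  X_t = 9/5 * exp((-93/100) * t + (3/5) * B_t).
Since sigma*B_t ~ Normal(0, sigma^2 t), E[exp(sigma*B_t)] = exp(sigma^2 t / 2); so E[X_t] = x_0 * exp((mu - sigma^2/2) t) * exp(sigma^2 t / 2) = x_0 * exp(mu t) = 9*exp(-3*t/4)/5.
Var(X_t) = E[X_t^2] - (E[X_t])^2 = x_0^2 * exp(2 mu t) * (exp(sigma^2 t) - 1) = (81*exp(9*t/25) - 81)*exp(-3*t/2)/25.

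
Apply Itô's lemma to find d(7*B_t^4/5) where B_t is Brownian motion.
d(7*B_t^4/5) = (42*B_t^2/5) dt + (28*B_t^3/5) dB_t

Itô's formula for f(B_t) gives d f(B_t) = f'(B_t) dB_t + (1/2) f''(B_t) dt. Compute derivatives of f(x) = 7*x^4/5:
  f'(x)  = 28*x^3/5
  f''(x) = 84*x^2/5
Substitute x = B_t and multiply the f'' term by 1/2:
  drift     = (1/2) * (84*x^2/5) evaluated at B_t = 42*B_t^2/5
  diffusion = (28*x^3/5) evaluated at B_t = 28*B_t^3/5
Therefore d(7*B_t^4/5) = (42*B_t^2/5) dt + (28*B_t^3/5) dB_t.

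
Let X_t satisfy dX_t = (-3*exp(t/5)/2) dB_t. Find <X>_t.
<X>_t = 45*exp(2*t/5)/8 - 45/8

For an Itô process dX_t = a(t) dt + b(t) dB_t, the quadratic variation is <X>_t = int_0^t b(s)^2 ds (the drift term does not contribute). Here b(s) = -3*exp(s/5)/2, so
  b(s)^2 = 9*exp(2*s/5)/4.
Integrating from 0 to t:
  <X>_t = int_0^t (9*exp(2*s/5)/4) ds = 45*exp(2*t/5)/8 - 45/8.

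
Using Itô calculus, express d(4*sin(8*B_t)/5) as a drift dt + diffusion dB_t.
d(4*sin(8*B_t)/5) = (-128*sin(8*B_t)/5) dt + (32*cos(8*B_t)/5) dB_t

Itô's formula for f(B_t) gives d f(B_t) = f'(B_t) dB_t + (1/2) f''(B_t) dt. Compute derivatives of f(x) = 4*sin(8*x)/5:
  f'(x)  = 32*cos(8*x)/5
  f''(x) = -256*sin(8*x)/5
Substitute x = B_t and multiply the f'' term by 1/2:
  drift     = (1/2) * (-256*sin(8*x)/5) evaluated at B_t = -128*sin(8*B_t)/5
  diffusion = (32*cos(8*x)/5) evaluated at B_t = 32*cos(8*B_t)/5
Therefore d(4*sin(8*B_t)/5) = (-128*sin(8*B_t)/5) dt + (32*cos(8*B_t)/5) dB_t.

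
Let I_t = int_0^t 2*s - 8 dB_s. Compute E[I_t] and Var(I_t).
E[I_t] = 0; Var(I_t) = 4*t*(t^2 - 12*t + 48)/3

The Itô integral of a deterministic integrand f(s) has mean 0 because each increment f(s) * (B_{s+ds} - B_s) has mean 0. By the Itô isometry:
  Var( int_0^t f(s) dB_s ) = E[ (int_0^t f(s) dB_s)^2 ] = int_0^t f(s)^2 ds.
Here f(s) = 2*s - 8, so f(s)^2 = 4*(s - 4)^2. Integrate:
  int_0^t (4*(s - 4)^2) ds = 4*t*(t^2 - 12*t + 48)/3.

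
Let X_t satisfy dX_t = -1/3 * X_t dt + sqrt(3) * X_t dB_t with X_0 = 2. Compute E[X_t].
E[X_t] = 2*exp(-t/3)

For GBM dX = mu X dt + sigma X dB with X_0 = x_0, apply Itô to Y = log X: dY = (mu - sigma^2/2) dt + sigma dB, so Y_t = log(x_0) + (mu - sigma^2/2) t + sigma B_t and hence X_t = x_0 * exp((mu - sigma^2/2) t + sigma B_t).
With mu = -1/3, sigma = sqrt(3), x_0 = 2, this gives:
  X_t = 2 * exp((-11/6) * t + (sqrt(3)) * B_t).
Since sigma*B_t ~ Normal(0, sigma^2 t), E[exp(sigma*B_t)] = exp(sigma^2 t / 2); so E[X_t] = x_0 * exp((mu - sigma^2/2) t) * exp(sigma^2 t / 2) = x_0 * exp(mu t) = 2*exp(-t/3).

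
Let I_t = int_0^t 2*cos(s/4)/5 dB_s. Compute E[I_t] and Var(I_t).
E[I_t] = 0; Var(I_t) = 2*t/25 + 4*sin(t/2)/25

The Itô integral of a deterministic integrand f(s) has mean 0 because each increment f(s) * (B_{s+ds} - B_s) has mean 0. By the Itô isometry:
  Var( int_0^t f(s) dB_s ) = E[ (int_0^t f(s) dB_s)^2 ] = int_0^t f(s)^2 ds.
Here f(s) = 2*cos(s/4)/5, so f(s)^2 = 4*cos(s/4)^2/25. Integrate:
  int_0^t (4*cos(s/4)^2/25) ds = 2*t/25 + 4*sin(t/2)/25.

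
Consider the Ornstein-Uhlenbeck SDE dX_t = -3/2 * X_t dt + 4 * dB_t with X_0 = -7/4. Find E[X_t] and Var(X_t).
E[X_t] = -7*exp(-3*t/2)/4; Var(X_t) = 16/3 - 16*exp(-3*t)/3

The OU SDE dX = -theta X dt + sigma dB admits the integrating factor exp(theta t): d(exp(theta t) X_t) = sigma exp(theta t) dB_t. Integrating from 0 to t:
  X_t = x_0 * exp(-theta t) + sigma * int_0^t exp(-theta (t-s)) dB_s.
The Itô integral has mean 0 and (by the Itô isometry) variance sigma^2 * int_0^t exp(-2 theta (t - s)) ds = sigma^2 * (1 - exp(-2 theta t)) / (2 theta).
With theta = 3/2, sigma = 4, x_0 = -7/4:
  E[X_t] = -7/4 * exp(-3/2 t) = -7*exp(-3*t/2)/4
  Var(X_t) = (4)^2 * (1 - exp(-2*3/2 t)) / (2 * 3/2) = 16/3 - 16*exp(-3*t)/3.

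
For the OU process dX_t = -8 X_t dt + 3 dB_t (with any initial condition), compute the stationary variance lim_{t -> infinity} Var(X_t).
lim Var(X_t) = 9/16

The OU SDE dX = -theta X dt + sigma dB admits the integrating factor exp(theta t): d(exp(theta t) X_t) = sigma exp(theta t) dB_t. Integrating from 0 to t gives X_t = x_0 * exp(-theta t) + sigma * int_0^t exp(-theta (t-s)) dB_s for any initial x_0. The Itô integral has variance (by the Itô isometry) sigma^2 * int_0^t exp(-2 theta (t - s)) ds = sigma^2 * (1 - exp(-2 theta t)) / (2 theta), independent of x_0.
With theta = 8, sigma = 3:
  Var(X_t) = (3)^2 * (1 - exp(-2*8 t)) / (2 * 8) = 9/16 - 9*exp(-16*t)/16.
As t -> infinity, exp(-2*8 t) -> 0, so the stationary variance is sigma^2 / (2 theta) = 9/16.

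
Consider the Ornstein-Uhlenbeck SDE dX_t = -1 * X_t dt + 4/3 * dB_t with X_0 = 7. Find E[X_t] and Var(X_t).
E[X_t] = 7*exp(-t); Var(X_t) = 8/9 - 8*exp(-2*t)/9

The OU SDE dX = -theta X dt + sigma dB admits the integrating factor exp(theta t): d(exp(theta t) X_t) = sigma exp(theta t) dB_t. Integrating from 0 to t:
  X_t = x_0 * exp(-theta t) + sigma * int_0^t exp(-theta (t-s)) dB_s.
The Itô integral has mean 0 and (by the Itô isometry) variance sigma^2 * int_0^t exp(-2 theta (t - s)) ds = sigma^2 * (1 - exp(-2 theta t)) / (2 theta).
With theta = 1, sigma = 4/3, x_0 = 7:
  E[X_t] = 7 * exp(-1 t) = 7*exp(-t)
  Var(X_t) = (4/3)^2 * (1 - exp(-2*1 t)) / (2 * 1) = 8/9 - 8*exp(-2*t)/9.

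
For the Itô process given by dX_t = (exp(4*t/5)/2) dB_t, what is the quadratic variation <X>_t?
<X>_t = 5*exp(8*t/5)/32 - 5/32

For an Itô process dX_t = a(t) dt + b(t) dB_t, the quadratic variation is <X>_t = int_0^t b(s)^2 ds (the drift term does not contribute). Here b(s) = exp(4*s/5)/2, so
  b(s)^2 = exp(8*s/5)/4.
Integrating from 0 to t:
  <X>_t = int_0^t (exp(8*s/5)/4) ds = 5*exp(8*t/5)/32 - 5/32.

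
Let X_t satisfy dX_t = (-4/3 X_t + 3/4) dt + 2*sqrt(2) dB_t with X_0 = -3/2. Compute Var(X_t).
Var(X_t) = 3 - 3*exp(-8*t/3)

The variance V(t) = Var(X_t) satisfies V'(t) = 2 a V(t) + c^2 with V(0) = 0 (drift coefficient is linear in X, diffusion is constant). With a = -4/3, c = 2*sqrt(2), the solution is
  V(t) = (c^2 / (2 a)) * (exp(2 a t) - 1)
       = ((2*sqrt(2))^2 / (2*(-4/3))) * (exp((-8/3) t) - 1)
       = 3 - 3*exp(-8*t/3).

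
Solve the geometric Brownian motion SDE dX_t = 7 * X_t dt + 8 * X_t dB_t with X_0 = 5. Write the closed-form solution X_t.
X_t = 5 * exp((-25) * t + (8) * B_t)

For GBM dX = mu X dt + sigma X dB with X_0 = x_0, apply Itô to Y = log X: dY = (mu - sigma^2/2) dt + sigma dB, so Y_t = log(x_0) + (mu - sigma^2/2) t + sigma B_t and hence X_t = x_0 * exp((mu - sigma^2/2) t + sigma B_t).
With mu = 7, sigma = 8, x_0 = 5, this gives:
  X_t = 5 * exp((-25) * t + (8) * B_t).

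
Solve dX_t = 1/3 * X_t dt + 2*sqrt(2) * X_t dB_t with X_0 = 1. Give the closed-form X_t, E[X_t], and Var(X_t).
X_t = 1 * exp((-11/3) t + (2*sqrt(2)) B_t); E[X_t] = exp(t/3); Var(X_t) = (exp(8*t) - 1)*exp(2*t/3)

For GBM dX = mu X dt + sigma X dB with X_0 = x_0, apply Itô to Y = log X: dY = (mu - sigma^2/2) dt + sigma dB, so Y_t = log(x_0) + (mu - sigma^2/2) t + sigma B_t and hence X_t = x_0 * exp((mu - sigma^2/2) t + sigma B_t).
With mu = 1/3, sigma = 2*sqrt(2), x_0 = 1, this gives:
  X_t = 1 * exp((-11/3) * t + (2*sqrt(2)) * B_t).
Since sigma*B_t ~ Normal(0, sigma^2 t), E[exp(sigma*B_t)] = exp(sigma^2 t / 2); so E[X_t] = x_0 * exp((mu - sigma^2/2) t) * exp(sigma^2 t / 2) = x_0 * exp(mu t) = exp(t/3).
Var(X_t) = E[X_t^2] - (E[X_t])^2 = x_0^2 * exp(2 mu t) * (exp(sigma^2 t) - 1) = (exp(8*t) - 1)*exp(2*t/3).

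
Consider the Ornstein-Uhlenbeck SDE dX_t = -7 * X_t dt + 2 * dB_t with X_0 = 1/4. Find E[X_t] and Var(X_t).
E[X_t] = exp(-7*t)/4; Var(X_t) = 2/7 - 2*exp(-14*t)/7

The OU SDE dX = -theta X dt + sigma dB admits the integrating factor exp(theta t): d(exp(theta t) X_t) = sigma exp(theta t) dB_t. Integrating from 0 to t:
  X_t = x_0 * exp(-theta t) + sigma * int_0^t exp(-theta (t-s)) dB_s.
The Itô integral has mean 0 and (by the Itô isometry) variance sigma^2 * int_0^t exp(-2 theta (t - s)) ds = sigma^2 * (1 - exp(-2 theta t)) / (2 theta).
With theta = 7, sigma = 2, x_0 = 1/4:
  E[X_t] = 1/4 * exp(-7 t) = exp(-7*t)/4
  Var(X_t) = (2)^2 * (1 - exp(-2*7 t)) / (2 * 7) = 2/7 - 2*exp(-14*t)/7.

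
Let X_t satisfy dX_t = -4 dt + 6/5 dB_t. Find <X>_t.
<X>_t = 36*t/25

For an Itô process dX_t = a(t) dt + b(t) dB_t, the quadratic variation is <X>_t = int_0^t b(s)^2 ds (the drift term does not contribute). Here b(s) = 6/5, so
  b(s)^2 = 36/25.
Integrating from 0 to t:
  <X>_t = int_0^t (36/25) ds = 36*t/25.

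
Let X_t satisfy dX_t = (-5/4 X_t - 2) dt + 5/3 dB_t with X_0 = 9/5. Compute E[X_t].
E[X_t] = -8/5 + 17*exp(-5*t/4)/5

Taking expectations and using E[dB_t] = 0, the mean m(t) = E[X_t] satisfies the ODE m'(t) = a m(t) + b with m(0) = x_0. With a = -5/4, b = -2, x_0 = 9/5, the solution is
  m(t) = x_0 * exp(a t) + (b/a) * (exp(a t) - 1)
       = (9/5) * exp((-5/4) t) + ((-2)/(-5/4)) * (exp((-5/4) t) - 1)
       = -8/5 + 17*exp(-5*t/4)/5.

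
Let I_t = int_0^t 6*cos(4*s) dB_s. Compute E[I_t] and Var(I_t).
E[I_t] = 0; Var(I_t) = 18*t + 9*sin(4*t)*cos(4*t)/2

The Itô integral of a deterministic integrand f(s) has mean 0 because each increment f(s) * (B_{s+ds} - B_s) has mean 0. By the Itô isometry:
  Var( int_0^t f(s) dB_s ) = E[ (int_0^t f(s) dB_s)^2 ] = int_0^t f(s)^2 ds.
Here f(s) = 6*cos(4*s), so f(s)^2 = 36*cos(4*s)^2. Integrate:
  int_0^t (36*cos(4*s)^2) ds = 18*t + 9*sin(4*t)*cos(4*t)/2.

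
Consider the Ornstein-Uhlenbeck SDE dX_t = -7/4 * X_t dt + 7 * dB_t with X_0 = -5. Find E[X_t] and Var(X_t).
E[X_t] = -5*exp(-7*t/4); Var(X_t) = 14 - 14*exp(-7*t/2)

The OU SDE dX = -theta X dt + sigma dB admits the integrating factor exp(theta t): d(exp(theta t) X_t) = sigma exp(theta t) dB_t. Integrating from 0 to t:
  X_t = x_0 * exp(-theta t) + sigma * int_0^t exp(-theta (t-s)) dB_s.
The Itô integral has mean 0 and (by the Itô isometry) variance sigma^2 * int_0^t exp(-2 theta (t - s)) ds = sigma^2 * (1 - exp(-2 theta t)) / (2 theta).
With theta = 7/4, sigma = 7, x_0 = -5:
  E[X_t] = -5 * exp(-7/4 t) = -5*exp(-7*t/4)
  Var(X_t) = (7)^2 * (1 - exp(-2*7/4 t)) / (2 * 7/4) = 14 - 14*exp(-7*t/2).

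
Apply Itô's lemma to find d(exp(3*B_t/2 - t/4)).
d(exp(3*B_t/2 - t/4)) = (7*exp(3*B_t/2 - t/4)/8) dt + (3*exp(3*B_t/2 - t/4)/2) dB_t

Itô's formula for f(t, x): d f(t, B_t) = (f_t + (1/2) f_xx) dt + f_x dB_t. Compute partials of f(t, x) = exp(-t/4 + 3*x/2):
  f_t(t,x)  = -exp(-t/4 + 3*x/2)/4
  f_x(t,x)  = 3*exp(-t/4 + 3*x/2)/2
  f_xx(t,x) = 9*exp(-t/4 + 3*x/2)/4
Assemble drift = f_t + (1/2) f_xx = 7*exp(-t/4 + 3*x/2)/8 and diffusion = f_x = 3*exp(-t/4 + 3*x/2)/2. Substituting x = B_t:
  d(exp(3*B_t/2 - t/4)) = (7*exp(3*B_t/2 - t/4)/8) dt + (3*exp(3*B_t/2 - t/4)/2) dB_t.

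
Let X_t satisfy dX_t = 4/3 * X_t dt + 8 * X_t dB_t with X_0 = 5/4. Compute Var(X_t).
Var(X_t) = 25*(exp(64*t) - 1)*exp(8*t/3)/16

For GBM dX = mu X dt + sigma X dB with X_0 = x_0, apply Itô to Y = log X: dY = (mu - sigma^2/2) dt + sigma dB, so Y_t = log(x_0) + (mu - sigma^2/2) t + sigma B_t and hence X_t = x_0 * exp((mu - sigma^2/2) t + sigma B_t).
With mu = 4/3, sigma = 8, x_0 = 5/4, this gives:
  X_t = 5/4 * exp((-92/3) * t + (8) * B_t).
Since sigma*B_t ~ Normal(0, sigma^2 t), E[exp(sigma*B_t)] = exp(sigma^2 t / 2); so E[X_t] = x_0 * exp((mu - sigma^2/2) t) * exp(sigma^2 t / 2) = x_0 * exp(mu t) = 5*exp(4*t/3)/4.
Var(X_t) = E[X_t^2] - (E[X_t])^2 = x_0^2 * exp(2 mu t) * (exp(sigma^2 t) - 1) = 25*(exp(64*t) - 1)*exp(8*t/3)/16.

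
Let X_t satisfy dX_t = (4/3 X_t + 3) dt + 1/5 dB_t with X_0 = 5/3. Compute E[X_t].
E[X_t] = 47*exp(4*t/3)/12 - 9/4

Taking expectations and using E[dB_t] = 0, the mean m(t) = E[X_t] satisfies the ODE m'(t) = a m(t) + b with m(0) = x_0. With a = 4/3, b = 3, x_0 = 5/3, the solution is
  m(t) = x_0 * exp(a t) + (b/a) * (exp(a t) - 1)
       = (5/3) * exp((4/3) t) + (3/(4/3)) * (exp((4/3) t) - 1)
       = 47*exp(4*t/3)/12 - 9/4.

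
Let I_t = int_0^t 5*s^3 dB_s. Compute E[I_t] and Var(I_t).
E[I_t] = 0; Var(I_t) = 25*t^7/7

The Itô integral of a deterministic integrand f(s) has mean 0 because each increment f(s) * (B_{s+ds} - B_s) has mean 0. By the Itô isometry:
  Var( int_0^t f(s) dB_s ) = E[ (int_0^t f(s) dB_s)^2 ] = int_0^t f(s)^2 ds.
Here f(s) = 5*s^3, so f(s)^2 = 25*s^6. Integrate:
  int_0^t (25*s^6) ds = 25*t^7/7.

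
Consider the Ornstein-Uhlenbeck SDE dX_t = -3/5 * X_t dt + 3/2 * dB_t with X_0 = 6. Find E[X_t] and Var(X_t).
E[X_t] = 6*exp(-3*t/5); Var(X_t) = 15/8 - 15*exp(-6*t/5)/8

The OU SDE dX = -theta X dt + sigma dB admits the integrating factor exp(theta t): d(exp(theta t) X_t) = sigma exp(theta t) dB_t. Integrating from 0 to t:
  X_t = x_0 * exp(-theta t) + sigma * int_0^t exp(-theta (t-s)) dB_s.
The Itô integral has mean 0 and (by the Itô isometry) variance sigma^2 * int_0^t exp(-2 theta (t - s)) ds = sigma^2 * (1 - exp(-2 theta t)) / (2 theta).
With theta = 3/5, sigma = 3/2, x_0 = 6:
  E[X_t] = 6 * exp(-3/5 t) = 6*exp(-3*t/5)
  Var(X_t) = (3/2)^2 * (1 - exp(-2*3/5 t)) / (2 * 3/5) = 15/8 - 15*exp(-6*t/5)/8.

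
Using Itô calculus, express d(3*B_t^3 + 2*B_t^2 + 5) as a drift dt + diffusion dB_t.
d(3*B_t^3 + 2*B_t^2 + 5) = (9*B_t + 2) dt + (B_t*(9*B_t + 4)) dB_t

Itô's formula for f(B_t) gives d f(B_t) = f'(B_t) dB_t + (1/2) f''(B_t) dt. Compute derivatives of f(x) = 3*x^3 + 2*x^2 + 5:
  f'(x)  = x*(9*x + 4)
  f''(x) = 18*x + 4
Substitute x = B_t and multiply the f'' term by 1/2:
  drift     = (1/2) * (18*x + 4) evaluated at B_t = 9*B_t + 2
  diffusion = (x*(9*x + 4)) evaluated at B_t = B_t*(9*B_t + 4)
Therefore d(3*B_t^3 + 2*B_t^2 + 5) = (9*B_t + 2) dt + (B_t*(9*B_t + 4)) dB_t.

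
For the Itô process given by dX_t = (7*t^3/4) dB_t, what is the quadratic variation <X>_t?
<X>_t = 7*t^7/16

For an Itô process dX_t = a(t) dt + b(t) dB_t, the quadratic variation is <X>_t = int_0^t b(s)^2 ds (the drift term does not contribute). Here b(s) = 7*s^3/4, so
  b(s)^2 = 49*s^6/16.
Integrating from 0 to t:
  <X>_t = int_0^t (49*s^6/16) ds = 7*t^7/16.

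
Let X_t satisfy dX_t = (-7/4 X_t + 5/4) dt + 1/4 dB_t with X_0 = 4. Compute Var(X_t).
Var(X_t) = 1/56 - exp(-7*t/2)/56

The variance V(t) = Var(X_t) satisfies V'(t) = 2 a V(t) + c^2 with V(0) = 0 (drift coefficient is linear in X, diffusion is constant). With a = -7/4, c = 1/4, the solution is
  V(t) = (c^2 / (2 a)) * (exp(2 a t) - 1)
       = ((1/4)^2 / (2*(-7/4))) * (exp((-7/2) t) - 1)
       = 1/56 - exp(-7*t/2)/56.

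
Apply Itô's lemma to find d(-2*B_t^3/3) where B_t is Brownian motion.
d(-2*B_t^3/3) = (-2*B_t) dt + (-2*B_t^2) dB_t

Itô's formula for f(B_t) gives d f(B_t) = f'(B_t) dB_t + (1/2) f''(B_t) dt. Compute derivatives of f(x) = -2*x^3/3:
  f'(x)  = -2*x^2
  f''(x) = -4*x
Substitute x = B_t and multiply the f'' term by 1/2:
  drift     = (1/2) * (-4*x) evaluated at B_t = -2*B_t
  diffusion = (-2*x^2) evaluated at B_t = -2*B_t^2
Therefore d(-2*B_t^3/3) = (-2*B_t) dt + (-2*B_t^2) dB_t.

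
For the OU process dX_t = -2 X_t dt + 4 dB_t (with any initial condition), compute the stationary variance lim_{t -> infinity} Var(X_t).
lim Var(X_t) = 4

The OU SDE dX = -theta X dt + sigma dB admits the integrating factor exp(theta t): d(exp(theta t) X_t) = sigma exp(theta t) dB_t. Integrating from 0 to t gives X_t = x_0 * exp(-theta t) + sigma * int_0^t exp(-theta (t-s)) dB_s for any initial x_0. The Itô integral has variance (by the Itô isometry) sigma^2 * int_0^t exp(-2 theta (t - s)) ds = sigma^2 * (1 - exp(-2 theta t)) / (2 theta), independent of x_0.
With theta = 2, sigma = 4:
  Var(X_t) = (4)^2 * (1 - exp(-2*2 t)) / (2 * 2) = 4 - 4*exp(-4*t).
As t -> infinity, exp(-2*2 t) -> 0, so the stationary variance is sigma^2 / (2 theta) = 4.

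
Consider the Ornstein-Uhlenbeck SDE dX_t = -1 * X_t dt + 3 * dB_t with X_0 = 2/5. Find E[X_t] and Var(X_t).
E[X_t] = 2*exp(-t)/5; Var(X_t) = 9/2 - 9*exp(-2*t)/2

The OU SDE dX = -theta X dt + sigma dB admits the integrating factor exp(theta t): d(exp(theta t) X_t) = sigma exp(theta t) dB_t. Integrating from 0 to t:
  X_t = x_0 * exp(-theta t) + sigma * int_0^t exp(-theta (t-s)) dB_s.
The Itô integral has mean 0 and (by the Itô isometry) variance sigma^2 * int_0^t exp(-2 theta (t - s)) ds = sigma^2 * (1 - exp(-2 theta t)) / (2 theta).
With theta = 1, sigma = 3, x_0 = 2/5:
  E[X_t] = 2/5 * exp(-1 t) = 2*exp(-t)/5
  Var(X_t) = (3)^2 * (1 - exp(-2*1 t)) / (2 * 1) = 9/2 - 9*exp(-2*t)/2.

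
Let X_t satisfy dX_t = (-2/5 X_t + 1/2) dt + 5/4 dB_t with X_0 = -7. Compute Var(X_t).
Var(X_t) = 125/64 - 125*exp(-4*t/5)/64

The variance V(t) = Var(X_t) satisfies V'(t) = 2 a V(t) + c^2 with V(0) = 0 (drift coefficient is linear in X, diffusion is constant). With a = -2/5, c = 5/4, the solution is
  V(t) = (c^2 / (2 a)) * (exp(2 a t) - 1)
       = ((5/4)^2 / (2*(-2/5))) * (exp((-4/5) t) - 1)
       = 125/64 - 125*exp(-4*t/5)/64.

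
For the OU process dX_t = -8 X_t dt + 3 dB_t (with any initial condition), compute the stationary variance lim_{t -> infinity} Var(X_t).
lim Var(X_t) = 9/16

The OU SDE dX = -theta X dt + sigma dB admits the integrating factor exp(theta t): d(exp(theta t) X_t) = sigma exp(theta t) dB_t. Integrating from 0 to t gives X_t = x_0 * exp(-theta t) + sigma * int_0^t exp(-theta (t-s)) dB_s for any initial x_0. The Itô integral has variance (by the Itô isometry) sigma^2 * int_0^t exp(-2 theta (t - s)) ds = sigma^2 * (1 - exp(-2 theta t)) / (2 theta), independent of x_0.
With theta = 8, sigma = 3:
  Var(X_t) = (3)^2 * (1 - exp(-2*8 t)) / (2 * 8) = 9/16 - 9*exp(-16*t)/16.
As t -> infinity, exp(-2*8 t) -> 0, so the stationary variance is sigma^2 / (2 theta) = 9/16.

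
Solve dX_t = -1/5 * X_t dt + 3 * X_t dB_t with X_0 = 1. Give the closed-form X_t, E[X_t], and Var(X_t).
X_t = 1 * exp((-47/10) t + (3) B_t); E[X_t] = exp(-t/5); Var(X_t) = (exp(9*t) - 1)*exp(-2*t/5)

For GBM dX = mu X dt + sigma X dB with X_0 = x_0, apply Itô to Y = log X: dY = (mu - sigma^2/2) dt + sigma dB, so Y_t = log(x_0) + (mu - sigma^2/2) t + sigma B_t and hence X_t = x_0 * exp((mu - sigma^2/2) t + sigma B_t).
With mu = -1/5, sigma = 3, x_0 = 1, this gives:
  X_t = 1 * exp((-47/10) * t + (3) * B_t).
Since sigma*B_t ~ Normal(0, sigma^2 t), E[exp(sigma*B_t)] = exp(sigma^2 t / 2); so E[X_t] = x_0 * exp((mu - sigma^2/2) t) * exp(sigma^2 t / 2) = x_0 * exp(mu t) = exp(-t/5).
Var(X_t) = E[X_t^2] - (E[X_t])^2 = x_0^2 * exp(2 mu t) * (exp(sigma^2 t) - 1) = (exp(9*t) - 1)*exp(-2*t/5).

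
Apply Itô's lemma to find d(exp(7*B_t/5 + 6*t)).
d(exp(7*B_t/5 + 6*t)) = (349*exp(7*B_t/5 + 6*t)/50) dt + (7*exp(7*B_t/5 + 6*t)/5) dB_t

Itô's formula for f(t, x): d f(t, B_t) = (f_t + (1/2) f_xx) dt + f_x dB_t. Compute partials of f(t, x) = exp(6*t + 7*x/5):
  f_t(t,x)  = 6*exp(6*t + 7*x/5)
  f_x(t,x)  = 7*exp(6*t + 7*x/5)/5
  f_xx(t,x) = 49*exp(6*t + 7*x/5)/25
Assemble drift = f_t + (1/2) f_xx = 349*exp(6*t + 7*x/5)/50 and diffusion = f_x = 7*exp(6*t + 7*x/5)/5. Substituting x = B_t:
  d(exp(7*B_t/5 + 6*t)) = (349*exp(7*B_t/5 + 6*t)/50) dt + (7*exp(7*B_t/5 + 6*t)/5) dB_t.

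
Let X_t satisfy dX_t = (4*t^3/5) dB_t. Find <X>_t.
<X>_t = 16*t^7/175

For an Itô process dX_t = a(t) dt + b(t) dB_t, the quadratic variation is <X>_t = int_0^t b(s)^2 ds (the drift term does not contribute). Here b(s) = 4*s^3/5, so
  b(s)^2 = 16*s^6/25.
Integrating from 0 to t:
  <X>_t = int_0^t (16*s^6/25) ds = 16*t^7/175.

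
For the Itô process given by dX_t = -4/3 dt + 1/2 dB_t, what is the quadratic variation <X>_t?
<X>_t = t/4

For an Itô process dX_t = a(t) dt + b(t) dB_t, the quadratic variation is <X>_t = int_0^t b(s)^2 ds (the drift term does not contribute). Here b(s) = 1/2, so
  b(s)^2 = 1/4.
Integrating from 0 to t:
  <X>_t = int_0^t (1/4) ds = t/4.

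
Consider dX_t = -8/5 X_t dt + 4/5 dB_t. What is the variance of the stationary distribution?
lim Var(X_t) = 1/5

The OU SDE dX = -theta X dt + sigma dB admits the integrating factor exp(theta t): d(exp(theta t) X_t) = sigma exp(theta t) dB_t. Integrating from 0 to t gives X_t = x_0 * exp(-theta t) + sigma * int_0^t exp(-theta (t-s)) dB_s for any initial x_0. The Itô integral has variance (by the Itô isometry) sigma^2 * int_0^t exp(-2 theta (t - s)) ds = sigma^2 * (1 - exp(-2 theta t)) / (2 theta), independent of x_0.
With theta = 8/5, sigma = 4/5:
  Var(X_t) = (4/5)^2 * (1 - exp(-2*8/5 t)) / (2 * 8/5) = 1/5 - exp(-16*t/5)/5.
As t -> infinity, exp(-2*8/5 t) -> 0, so the stationary variance is sigma^2 / (2 theta) = 1/5.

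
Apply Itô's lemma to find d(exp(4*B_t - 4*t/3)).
d(exp(4*B_t - 4*t/3)) = (20*exp(4*B_t - 4*t/3)/3) dt + (4*exp(4*B_t - 4*t/3)) dB_t

Itô's formula for f(t, x): d f(t, B_t) = (f_t + (1/2) f_xx) dt + f_x dB_t. Compute partials of f(t, x) = exp(-4*t/3 + 4*x):
  f_t(t,x)  = -4*exp(-4*t/3 + 4*x)/3
  f_x(t,x)  = 4*exp(-4*t/3 + 4*x)
  f_xx(t,x) = 16*exp(-4*t/3 + 4*x)
Assemble drift = f_t + (1/2) f_xx = 20*exp(-4*t/3 + 4*x)/3 and diffusion = f_x = 4*exp(-4*t/3 + 4*x). Substituting x = B_t:
  d(exp(4*B_t - 4*t/3)) = (20*exp(4*B_t - 4*t/3)/3) dt + (4*exp(4*B_t - 4*t/3)) dB_t.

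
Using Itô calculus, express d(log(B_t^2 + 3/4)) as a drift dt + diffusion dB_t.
d(log(B_t^2 + 3/4)) = (4*(3 - 4*B_t^2)/(4*B_t^2 + 3)^2) dt + (8*B_t/(4*B_t^2 + 3)) dB_t

Itô's formula for f(B_t) gives d f(B_t) = f'(B_t) dB_t + (1/2) f''(B_t) dt. Compute derivatives of f(x) = log(x^2 + 3/4):
  f'(x)  = 8*x/(4*x^2 + 3)
  f''(x) = 8*(3 - 4*x^2)/(4*x^2 + 3)^2
Substitute x = B_t and multiply the f'' term by 1/2:
  drift     = (1/2) * (8*(3 - 4*x^2)/(4*x^2 + 3)^2) evaluated at B_t = 4*(3 - 4*B_t^2)/(4*B_t^2 + 3)^2
  diffusion = (8*x/(4*x^2 + 3)) evaluated at B_t = 8*B_t/(4*B_t^2 + 3)
Therefore d(log(B_t^2 + 3/4)) = (4*(3 - 4*B_t^2)/(4*B_t^2 + 3)^2) dt + (8*B_t/(4*B_t^2 + 3)) dB_t.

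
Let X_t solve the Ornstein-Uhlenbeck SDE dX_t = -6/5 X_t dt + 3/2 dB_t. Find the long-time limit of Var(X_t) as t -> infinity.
lim Var(X_t) = 15/16

The OU SDE dX = -theta X dt + sigma dB admits the integrating factor exp(theta t): d(exp(theta t) X_t) = sigma exp(theta t) dB_t. Integrating from 0 to t gives X_t = x_0 * exp(-theta t) + sigma * int_0^t exp(-theta (t-s)) dB_s for any initial x_0. The Itô integral has variance (by the Itô isometry) sigma^2 * int_0^t exp(-2 theta (t - s)) ds = sigma^2 * (1 - exp(-2 theta t)) / (2 theta), independent of x_0.
With theta = 6/5, sigma = 3/2:
  Var(X_t) = (3/2)^2 * (1 - exp(-2*6/5 t)) / (2 * 6/5) = 15/16 - 15*exp(-12*t/5)/16.
As t -> infinity, exp(-2*6/5 t) -> 0, so the stationary variance is sigma^2 / (2 theta) = 15/16.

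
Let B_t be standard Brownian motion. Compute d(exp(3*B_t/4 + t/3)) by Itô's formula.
d(exp(3*B_t/4 + t/3)) = (59*exp(3*B_t/4 + t/3)/96) dt + (3*exp(3*B_t/4 + t/3)/4) dB_t

Itô's formula for f(t, x): d f(t, B_t) = (f_t + (1/2) f_xx) dt + f_x dB_t. Compute partials of f(t, x) = exp(t/3 + 3*x/4):
  f_t(t,x)  = exp(t/3 + 3*x/4)/3
  f_x(t,x)  = 3*exp(t/3 + 3*x/4)/4
  f_xx(t,x) = 9*exp(t/3 + 3*x/4)/16
Assemble drift = f_t + (1/2) f_xx = 59*exp(t/3 + 3*x/4)/96 and diffusion = f_x = 3*exp(t/3 + 3*x/4)/4. Substituting x = B_t:
  d(exp(3*B_t/4 + t/3)) = (59*exp(3*B_t/4 + t/3)/96) dt + (3*exp(3*B_t/4 + t/3)/4) dB_t.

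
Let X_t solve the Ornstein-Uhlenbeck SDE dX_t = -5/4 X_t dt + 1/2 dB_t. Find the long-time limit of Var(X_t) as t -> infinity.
lim Var(X_t) = 1/10

The OU SDE dX = -theta X dt + sigma dB admits the integrating factor exp(theta t): d(exp(theta t) X_t) = sigma exp(theta t) dB_t. Integrating from 0 to t gives X_t = x_0 * exp(-theta t) + sigma * int_0^t exp(-theta (t-s)) dB_s for any initial x_0. The Itô integral has variance (by the Itô isometry) sigma^2 * int_0^t exp(-2 theta (t - s)) ds = sigma^2 * (1 - exp(-2 theta t)) / (2 theta), independent of x_0.
With theta = 5/4, sigma = 1/2:
  Var(X_t) = (1/2)^2 * (1 - exp(-2*5/4 t)) / (2 * 5/4) = 1/10 - exp(-5*t/2)/10.
As t -> infinity, exp(-2*5/4 t) -> 0, so the stationary variance is sigma^2 / (2 theta) = 1/10.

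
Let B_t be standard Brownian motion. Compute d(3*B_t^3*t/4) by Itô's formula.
d(3*B_t^3*t/4) = (3*B_t*(B_t^2 + 3*t)/4) dt + (9*B_t^2*t/4) dB_t

Itô's formula for f(t, x): d f(t, B_t) = (f_t + (1/2) f_xx) dt + f_x dB_t. Compute partials of f(t, x) = 3*t*x^3/4:
  f_t(t,x)  = 3*x^3/4
  f_x(t,x)  = 9*t*x^2/4
  f_xx(t,x) = 9*t*x/2
Assemble drift = f_t + (1/2) f_xx = 3*x*(3*t + x^2)/4 and diffusion = f_x = 9*t*x^2/4. Substituting x = B_t:
  d(3*B_t^3*t/4) = (3*B_t*(B_t^2 + 3*t)/4) dt + (9*B_t^2*t/4) dB_t.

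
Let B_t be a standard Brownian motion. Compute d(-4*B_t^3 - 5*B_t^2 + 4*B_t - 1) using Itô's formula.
d(-4*B_t^3 - 5*B_t^2 + 4*B_t - 1) = (-12*B_t - 5) dt + (-12*B_t^2 - 10*B_t + 4) dB_t

Itô's formula for f(B_t) gives d f(B_t) = f'(B_t) dB_t + (1/2) f''(B_t) dt. Compute derivatives of f(x) = -4*x^3 - 5*x^2 + 4*x - 1:
  f'(x)  = -12*x^2 - 10*x + 4
  f''(x) = -24*x - 10
Substitute x = B_t and multiply the f'' term by 1/2:
  drift     = (1/2) * (-24*x - 10) evaluated at B_t = -12*B_t - 5
  diffusion = (-12*x^2 - 10*x + 4) evaluated at B_t = -12*B_t^2 - 10*B_t + 4
Therefore d(-4*B_t^3 - 5*B_t^2 + 4*B_t - 1) = (-12*B_t - 5) dt + (-12*B_t^2 - 10*B_t + 4) dB_t.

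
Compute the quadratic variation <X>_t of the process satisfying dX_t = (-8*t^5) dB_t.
<X>_t = 64*t^11/11

For an Itô process dX_t = a(t) dt + b(t) dB_t, the quadratic variation is <X>_t = int_0^t b(s)^2 ds (the drift term does not contribute). Here b(s) = -8*s^5, so
  b(s)^2 = 64*s^10.
Integrating from 0 to t:
  <X>_t = int_0^t (64*s^10) ds = 64*t^11/11.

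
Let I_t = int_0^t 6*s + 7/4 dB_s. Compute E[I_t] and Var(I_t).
E[I_t] = 0; Var(I_t) = t*(192*t^2 + 168*t + 49)/16

The Itô integral of a deterministic integrand f(s) has mean 0 because each increment f(s) * (B_{s+ds} - B_s) has mean 0. By the Itô isometry:
  Var( int_0^t f(s) dB_s ) = E[ (int_0^t f(s) dB_s)^2 ] = int_0^t f(s)^2 ds.
Here f(s) = 6*s + 7/4, so f(s)^2 = (24*s + 7)^2/16. Integrate:
  int_0^t ((24*s + 7)^2/16) ds = t*(192*t^2 + 168*t + 49)/16.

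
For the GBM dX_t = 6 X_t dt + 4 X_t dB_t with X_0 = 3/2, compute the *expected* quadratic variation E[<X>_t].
E[<X>_t] = 9*exp(28*t)/7 - 9/7

<X>_t = int_0^t (4 * X_s)^2 ds. Taking expectation inside the integral: E[<X>_t] = 4^2 * int_0^t E[X_s^2] ds. For GBM, E[X_s^2] = x_0^2 * exp((2 mu + sigma^2) s). Integrating:
  E[<X>_t] = 4^2 * (3/2)^2 * (exp((2*6 + 4^2) t) - 1) / (2*6 + 4^2)
           = 4^2 * (3/2)^2 * (exp(28 t) - 1) / 28 = 9*exp(28*t)/7 - 9/7.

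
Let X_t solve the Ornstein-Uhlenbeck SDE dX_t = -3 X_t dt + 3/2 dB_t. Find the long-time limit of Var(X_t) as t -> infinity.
lim Var(X_t) = 3/8

The OU SDE dX = -theta X dt + sigma dB admits the integrating factor exp(theta t): d(exp(theta t) X_t) = sigma exp(theta t) dB_t. Integrating from 0 to t gives X_t = x_0 * exp(-theta t) + sigma * int_0^t exp(-theta (t-s)) dB_s for any initial x_0. The Itô integral has variance (by the Itô isometry) sigma^2 * int_0^t exp(-2 theta (t - s)) ds = sigma^2 * (1 - exp(-2 theta t)) / (2 theta), independent of x_0.
With theta = 3, sigma = 3/2:
  Var(X_t) = (3/2)^2 * (1 - exp(-2*3 t)) / (2 * 3) = 3/8 - 3*exp(-6*t)/8.
As t -> infinity, exp(-2*3 t) -> 0, so the stationary variance is sigma^2 / (2 theta) = 3/8.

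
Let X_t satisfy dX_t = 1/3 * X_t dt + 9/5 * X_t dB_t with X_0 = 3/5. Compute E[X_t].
E[X_t] = 3*exp(t/3)/5

For GBM dX = mu X dt + sigma X dB with X_0 = x_0, apply Itô to Y = log X: dY = (mu - sigma^2/2) dt + sigma dB, so Y_t = log(x_0) + (mu - sigma^2/2) t + sigma B_t and hence X_t = x_0 * exp((mu - sigma^2/2) t + sigma B_t).
With mu = 1/3, sigma = 9/5, x_0 = 3/5, this gives:
  X_t = 3/5 * exp((-193/150) * t + (9/5) * B_t).
Since sigma*B_t ~ Normal(0, sigma^2 t), E[exp(sigma*B_t)] = exp(sigma^2 t / 2); so E[X_t] = x_0 * exp((mu - sigma^2/2) t) * exp(sigma^2 t / 2) = x_0 * exp(mu t) = 3*exp(t/3)/5.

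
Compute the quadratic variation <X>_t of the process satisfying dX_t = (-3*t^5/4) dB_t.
<X>_t = 9*t^11/176

For an Itô process dX_t = a(t) dt + b(t) dB_t, the quadratic variation is <X>_t = int_0^t b(s)^2 ds (the drift term does not contribute). Here b(s) = -3*s^5/4, so
  b(s)^2 = 9*s^10/16.
Integrating from 0 to t:
  <X>_t = int_0^t (9*s^10/16) ds = 9*t^11/176.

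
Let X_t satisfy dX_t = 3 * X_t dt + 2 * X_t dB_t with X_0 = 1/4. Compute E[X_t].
E[X_t] = exp(3*t)/4

For GBM dX = mu X dt + sigma X dB with X_0 = x_0, apply Itô to Y = log X: dY = (mu - sigma^2/2) dt + sigma dB, so Y_t = log(x_0) + (mu - sigma^2/2) t + sigma B_t and hence X_t = x_0 * exp((mu - sigma^2/2) t + sigma B_t).
With mu = 3, sigma = 2, x_0 = 1/4, this gives:
  X_t = 1/4 * exp((1) * t + (2) * B_t).
Since sigma*B_t ~ Normal(0, sigma^2 t), E[exp(sigma*B_t)] = exp(sigma^2 t / 2); so E[X_t] = x_0 * exp((mu - sigma^2/2) t) * exp(sigma^2 t / 2) = x_0 * exp(mu t) = exp(3*t)/4.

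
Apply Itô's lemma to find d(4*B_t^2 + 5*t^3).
d(4*B_t^2 + 5*t^3) = (15*t^2 + 4) dt + (8*B_t) dB_t

Itô's formula for f(t, x): d f(t, B_t) = (f_t + (1/2) f_xx) dt + f_x dB_t. Compute partials of f(t, x) = 5*t^3 + 4*x^2:
  f_t(t,x)  = 15*t^2
  f_x(t,x)  = 8*x
  f_xx(t,x) = 8
Assemble drift = f_t + (1/2) f_xx = 15*t^2 + 4 and diffusion = f_x = 8*x. Substituting x = B_t:
  d(4*B_t^2 + 5*t^3) = (15*t^2 + 4) dt + (8*B_t) dB_t.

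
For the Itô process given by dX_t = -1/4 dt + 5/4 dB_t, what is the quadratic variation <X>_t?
<X>_t = 25*t/16

For an Itô process dX_t = a(t) dt + b(t) dB_t, the quadratic variation is <X>_t = int_0^t b(s)^2 ds (the drift term does not contribute). Here b(s) = 5/4, so
  b(s)^2 = 25/16.
Integrating from 0 to t:
  <X>_t = int_0^t (25/16) ds = 25*t/16.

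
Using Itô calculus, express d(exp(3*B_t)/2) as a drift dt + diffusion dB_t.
d(exp(3*B_t)/2) = (9*exp(3*B_t)/4) dt + (3*exp(3*B_t)/2) dB_t

Itô's formula for f(B_t) gives d f(B_t) = f'(B_t) dB_t + (1/2) f''(B_t) dt. Compute derivatives of f(x) = exp(3*x)/2:
  f'(x)  = 3*exp(3*x)/2
  f''(x) = 9*exp(3*x)/2
Substitute x = B_t and multiply the f'' term by 1/2:
  drift     = (1/2) * (9*exp(3*x)/2) evaluated at B_t = 9*exp(3*B_t)/4
  diffusion = (3*exp(3*x)/2) evaluated at B_t = 3*exp(3*B_t)/2
Therefore d(exp(3*B_t)/2) = (9*exp(3*B_t)/4) dt + (3*exp(3*B_t)/2) dB_t.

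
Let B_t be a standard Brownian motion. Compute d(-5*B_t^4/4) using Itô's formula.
d(-5*B_t^4/4) = (-15*B_t^2/2) dt + (-5*B_t^3) dB_t

Itô's formula for f(B_t) gives d f(B_t) = f'(B_t) dB_t + (1/2) f''(B_t) dt. Compute derivatives of f(x) = -5*x^4/4:
  f'(x)  = -5*x^3
  f''(x) = -15*x^2
Substitute x = B_t and multiply the f'' term by 1/2:
  drift     = (1/2) * (-15*x^2) evaluated at B_t = -15*B_t^2/2
  diffusion = (-5*x^3) evaluated at B_t = -5*B_t^3
Therefore d(-5*B_t^4/4) = (-15*B_t^2/2) dt + (-5*B_t^3) dB_t.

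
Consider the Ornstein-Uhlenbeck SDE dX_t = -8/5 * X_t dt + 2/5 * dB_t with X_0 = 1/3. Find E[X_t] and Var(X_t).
E[X_t] = exp(-8*t/5)/3; Var(X_t) = 1/20 - exp(-16*t/5)/20

The OU SDE dX = -theta X dt + sigma dB admits the integrating factor exp(theta t): d(exp(theta t) X_t) = sigma exp(theta t) dB_t. Integrating from 0 to t:
  X_t = x_0 * exp(-theta t) + sigma * int_0^t exp(-theta (t-s)) dB_s.
The Itô integral has mean 0 and (by the Itô isometry) variance sigma^2 * int_0^t exp(-2 theta (t - s)) ds = sigma^2 * (1 - exp(-2 theta t)) / (2 theta).
With theta = 8/5, sigma = 2/5, x_0 = 1/3:
  E[X_t] = 1/3 * exp(-8/5 t) = exp(-8*t/5)/3
  Var(X_t) = (2/5)^2 * (1 - exp(-2*8/5 t)) / (2 * 8/5) = 1/20 - exp(-16*t/5)/20.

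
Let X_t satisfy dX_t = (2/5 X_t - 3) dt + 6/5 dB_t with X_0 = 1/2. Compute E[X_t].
E[X_t] = 15/2 - 7*exp(2*t/5)

Taking expectations and using E[dB_t] = 0, the mean m(t) = E[X_t] satisfies the ODE m'(t) = a m(t) + b with m(0) = x_0. With a = 2/5, b = -3, x_0 = 1/2, the solution is
  m(t) = x_0 * exp(a t) + (b/a) * (exp(a t) - 1)
       = (1/2) * exp((2/5) t) + ((-3)/(2/5)) * (exp((2/5) t) - 1)
       = 15/2 - 7*exp(2*t/5).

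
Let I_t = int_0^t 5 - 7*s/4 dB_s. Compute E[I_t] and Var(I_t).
E[I_t] = 0; Var(I_t) = t*(49*t^2 - 420*t + 1200)/48

The Itô integral of a deterministic integrand f(s) has mean 0 because each increment f(s) * (B_{s+ds} - B_s) has mean 0. By the Itô isometry:
  Var( int_0^t f(s) dB_s ) = E[ (int_0^t f(s) dB_s)^2 ] = int_0^t f(s)^2 ds.
Here f(s) = 5 - 7*s/4, so f(s)^2 = (7*s - 20)^2/16. Integrate:
  int_0^t ((7*s - 20)^2/16) ds = t*(49*t^2 - 420*t + 1200)/48.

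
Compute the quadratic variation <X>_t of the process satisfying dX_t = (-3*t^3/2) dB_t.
<X>_t = 9*t^7/28

For an Itô process dX_t = a(t) dt + b(t) dB_t, the quadratic variation is <X>_t = int_0^t b(s)^2 ds (the drift term does not contribute). Here b(s) = -3*s^3/2, so
  b(s)^2 = 9*s^6/4.
Integrating from 0 to t:
  <X>_t = int_0^t (9*s^6/4) ds = 9*t^7/28.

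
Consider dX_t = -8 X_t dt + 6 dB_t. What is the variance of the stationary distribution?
lim Var(X_t) = 9/4

The OU SDE dX = -theta X dt + sigma dB admits the integrating factor exp(theta t): d(exp(theta t) X_t) = sigma exp(theta t) dB_t. Integrating from 0 to t gives X_t = x_0 * exp(-theta t) + sigma * int_0^t exp(-theta (t-s)) dB_s for any initial x_0. The Itô integral has variance (by the Itô isometry) sigma^2 * int_0^t exp(-2 theta (t - s)) ds = sigma^2 * (1 - exp(-2 theta t)) / (2 theta), independent of x_0.
With theta = 8, sigma = 6:
  Var(X_t) = (6)^2 * (1 - exp(-2*8 t)) / (2 * 8) = 9/4 - 9*exp(-16*t)/4.
As t -> infinity, exp(-2*8 t) -> 0, so the stationary variance is sigma^2 / (2 theta) = 9/4.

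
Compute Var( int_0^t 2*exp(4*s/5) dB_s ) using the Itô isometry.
Var = 5*exp(8*t/5)/2 - 5/2

The Itô integral of a deterministic integrand f(s) has mean 0 because each increment f(s) * (B_{s+ds} - B_s) has mean 0. By the Itô isometry:
  Var( int_0^t f(s) dB_s ) = E[ (int_0^t f(s) dB_s)^2 ] = int_0^t f(s)^2 ds.
Here f(s) = 2*exp(4*s/5), so f(s)^2 = 4*exp(8*s/5). Integrate:
  int_0^t (4*exp(8*s/5)) ds = 5*exp(8*t/5)/2 - 5/2.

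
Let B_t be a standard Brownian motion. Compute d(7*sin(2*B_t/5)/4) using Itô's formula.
d(7*sin(2*B_t/5)/4) = (-7*sin(2*B_t/5)/50) dt + (7*cos(2*B_t/5)/10) dB_t

Itô's formula for f(B_t) gives d f(B_t) = f'(B_t) dB_t + (1/2) f''(B_t) dt. Compute derivatives of f(x) = 7*sin(2*x/5)/4:
  f'(x)  = 7*cos(2*x/5)/10
  f''(x) = -7*sin(2*x/5)/25
Substitute x = B_t and multiply the f'' term by 1/2:
  drift     = (1/2) * (-7*sin(2*x/5)/25) evaluated at B_t = -7*sin(2*B_t/5)/50
  diffusion = (7*cos(2*x/5)/10) evaluated at B_t = 7*cos(2*B_t/5)/10
Therefore d(7*sin(2*B_t/5)/4) = (-7*sin(2*B_t/5)/50) dt + (7*cos(2*B_t/5)/10) dB_t.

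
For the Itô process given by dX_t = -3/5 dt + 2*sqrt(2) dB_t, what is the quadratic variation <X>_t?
<X>_t = 8*t

For an Itô process dX_t = a(t) dt + b(t) dB_t, the quadratic variation is <X>_t = int_0^t b(s)^2 ds (the drift term does not contribute). Here b(s) = 2*sqrt(2), so
  b(s)^2 = 8.
Integrating from 0 to t:
  <X>_t = int_0^t (8) ds = 8*t.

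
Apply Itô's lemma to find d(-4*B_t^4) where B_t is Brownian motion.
d(-4*B_t^4) = (-24*B_t^2) dt + (-16*B_t^3) dB_t

Itô's formula for f(B_t) gives d f(B_t) = f'(B_t) dB_t + (1/2) f''(B_t) dt. Compute derivatives of f(x) = -4*x^4:
  f'(x)  = -16*x^3
  f''(x) = -48*x^2
Substitute x = B_t and multiply the f'' term by 1/2:
  drift     = (1/2) * (-48*x^2) evaluated at B_t = -24*B_t^2
  diffusion = (-16*x^3) evaluated at B_t = -16*B_t^3
Therefore d(-4*B_t^4) = (-24*B_t^2) dt + (-16*B_t^3) dB_t.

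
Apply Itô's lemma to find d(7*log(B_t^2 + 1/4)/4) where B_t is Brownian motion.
d(7*log(B_t^2 + 1/4)/4) = (7*(1 - 4*B_t^2)/(4*B_t^2 + 1)^2) dt + (14*B_t/(4*B_t^2 + 1)) dB_t

Itô's formula for f(B_t) gives d f(B_t) = f'(B_t) dB_t + (1/2) f''(B_t) dt. Compute derivatives of f(x) = 7*log(x^2 + 1/4)/4:
  f'(x)  = 14*x/(4*x^2 + 1)
  f''(x) = 14*(1 - 4*x^2)/(4*x^2 + 1)^2
Substitute x = B_t and multiply the f'' term by 1/2:
  drift     = (1/2) * (14*(1 - 4*x^2)/(4*x^2 + 1)^2) evaluated at B_t = 7*(1 - 4*B_t^2)/(4*B_t^2 + 1)^2
  diffusion = (14*x/(4*x^2 + 1)) evaluated at B_t = 14*B_t/(4*B_t^2 + 1)
Therefore d(7*log(B_t^2 + 1/4)/4) = (7*(1 - 4*B_t^2)/(4*B_t^2 + 1)^2) dt + (14*B_t/(4*B_t^2 + 1)) dB_t.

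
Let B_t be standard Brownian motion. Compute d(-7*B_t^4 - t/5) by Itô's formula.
d(-7*B_t^4 - t/5) = (-42*B_t^2 - 1/5) dt + (-28*B_t^3) dB_t

Itô's formula for f(t, x): d f(t, B_t) = (f_t + (1/2) f_xx) dt + f_x dB_t. Compute partials of f(t, x) = -t/5 - 7*x^4:
  f_t(t,x)  = -1/5
  f_x(t,x)  = -28*x^3
  f_xx(t,x) = -84*x^2
Assemble drift = f_t + (1/2) f_xx = -42*x^2 - 1/5 and diffusion = f_x = -28*x^3. Substituting x = B_t:
  d(-7*B_t^4 - t/5) = (-42*B_t^2 - 1/5) dt + (-28*B_t^3) dB_t.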